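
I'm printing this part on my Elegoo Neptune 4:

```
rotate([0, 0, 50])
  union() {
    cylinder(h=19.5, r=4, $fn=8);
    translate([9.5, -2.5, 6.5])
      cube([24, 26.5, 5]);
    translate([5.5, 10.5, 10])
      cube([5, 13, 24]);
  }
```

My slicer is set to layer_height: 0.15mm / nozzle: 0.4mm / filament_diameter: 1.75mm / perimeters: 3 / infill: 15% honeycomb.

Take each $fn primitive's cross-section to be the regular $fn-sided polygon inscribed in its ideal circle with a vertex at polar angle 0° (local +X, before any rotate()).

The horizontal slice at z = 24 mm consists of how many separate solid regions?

At z = 24 mm: the cylinder is not intersected at this z (z outside [0, 19.5]); the cube at (9.5, -2.5) is not intersected at this z (z outside [6.5, 11.5]); the cube at (5.5, 10.5) is present — its section is the full 5×13 rectangle; Taking the union: only the 5×13 cube at (5.5, 10.5) is present, so the union is just that shape — 1 connected region; (rotated 50° about Z; rotation is an isometry so areas/perimeters/island counts are preserved). The result has 1 disconnected region.

1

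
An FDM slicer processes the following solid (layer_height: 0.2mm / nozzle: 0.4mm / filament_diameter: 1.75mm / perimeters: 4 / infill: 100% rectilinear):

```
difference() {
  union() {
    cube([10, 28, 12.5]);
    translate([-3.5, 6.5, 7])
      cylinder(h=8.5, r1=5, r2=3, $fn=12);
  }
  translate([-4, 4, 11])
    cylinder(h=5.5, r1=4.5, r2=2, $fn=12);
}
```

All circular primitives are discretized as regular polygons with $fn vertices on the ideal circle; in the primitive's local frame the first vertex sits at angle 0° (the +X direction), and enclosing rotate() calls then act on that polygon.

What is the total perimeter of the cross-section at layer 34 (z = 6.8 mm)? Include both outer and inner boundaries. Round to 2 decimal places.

At z = 6.8 mm: the cube is present — its section is the full 10×28 rectangle (perimeter 76.00 mm); the cone at (-3.5, 6.5) is absent (z outside [7, 15.5]); Combining (union): only the 10×28 cube is present, so the union is just that shape — boundary = 76.00 mm; the cone at (-4, 4) is not intersected at this z (z outside [11, 16.5]); Taking the first minus the rest: none of the subtracted shapes is present at this height, so the result so far is unchanged — boundary = 76.00 mm. Overall, the cross-section is a single solid region. Total boundary length (outer) = 76.00 mm.

76.00 mm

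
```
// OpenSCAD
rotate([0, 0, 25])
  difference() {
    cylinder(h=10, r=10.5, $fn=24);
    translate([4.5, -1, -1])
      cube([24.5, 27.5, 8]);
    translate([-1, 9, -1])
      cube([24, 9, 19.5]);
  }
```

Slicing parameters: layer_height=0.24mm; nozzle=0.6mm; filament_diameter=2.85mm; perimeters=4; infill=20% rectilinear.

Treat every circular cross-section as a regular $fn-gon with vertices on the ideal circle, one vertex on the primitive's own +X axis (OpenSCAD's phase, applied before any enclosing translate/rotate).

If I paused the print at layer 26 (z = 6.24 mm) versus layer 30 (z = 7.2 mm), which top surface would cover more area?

layer 30 (z = 7.2 mm)

Layer 26 (z = 6.24): the r=10.5 cylinder contributes a regular 24-gon of circumradius 10.5 (area = (24/2)·10.500²·sin(360°/24) = 342.42 mm²); the cube at (4.5, -1) is present — its section is the full 24.5×27.5 rectangle (area 673.75 mm²); the cube at (-1, 9) (footprint 24×9) is included at this height (area 216.00 mm²); Taking the first minus the rest: starting from the r=10.5 cylinder (342.42 mm²), the 24.5×27.5 cube at (4.5, -1) partially overlaps it — only the 46.07 mm² overlap (of its 673.75 mm²) is removed, clipping the outline; the 24×9 cube at (-1, 9) partially overlaps it — only the 6.40 mm² overlap (of its 216.00 mm²) is removed, clipping the outline — area = 289.94 mm²; (whole slice rotated 25° about Z — lengths, areas and connectivity unchanged). So its area = 289.94 mm². Layer 30 (z = 7.2): the cylinder: section is a regular 24-gon, circumradius r=10.5 (area = (24/2)·10.500²·sin(360°/24) = 342.42 mm²); the cube at (4.5, -1) is absent (z outside [-1, 7]); the cube at (-1, 9) (footprint 24×9) is included at this height (area 216.00 mm²); After the difference (first − rest): starting from the r=10.5 cylinder (342.42 mm²), the 24×9 cube at (-1, 9) partially overlaps it — only the 6.59 mm² overlap (of its 216.00 mm²) is removed, clipping the outline — area = 335.82 mm²; (whole slice rotated 25° about Z — lengths, areas and connectivity unchanged). So its area = 335.82 mm². Layer 30 is larger (335.82 vs 289.94 mm²).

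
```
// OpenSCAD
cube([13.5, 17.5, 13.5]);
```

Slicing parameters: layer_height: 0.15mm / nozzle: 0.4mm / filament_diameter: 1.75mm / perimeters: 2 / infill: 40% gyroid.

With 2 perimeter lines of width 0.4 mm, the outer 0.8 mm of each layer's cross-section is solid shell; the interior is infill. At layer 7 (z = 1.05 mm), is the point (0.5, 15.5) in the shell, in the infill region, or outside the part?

shell

At z = 1.05 mm: the 13.5×17.5 cube contributes its full rectangle. Overall, the cross-section is a single solid region. The nearest boundary edge runs (0.00, 17.50)→(0.00, 0.00); distance from the point to it = 0.50 mm. The point is inside the cross-section, 0.50 mm from the nearest boundary — within the 0.8 mm shell band (2 × 0.4).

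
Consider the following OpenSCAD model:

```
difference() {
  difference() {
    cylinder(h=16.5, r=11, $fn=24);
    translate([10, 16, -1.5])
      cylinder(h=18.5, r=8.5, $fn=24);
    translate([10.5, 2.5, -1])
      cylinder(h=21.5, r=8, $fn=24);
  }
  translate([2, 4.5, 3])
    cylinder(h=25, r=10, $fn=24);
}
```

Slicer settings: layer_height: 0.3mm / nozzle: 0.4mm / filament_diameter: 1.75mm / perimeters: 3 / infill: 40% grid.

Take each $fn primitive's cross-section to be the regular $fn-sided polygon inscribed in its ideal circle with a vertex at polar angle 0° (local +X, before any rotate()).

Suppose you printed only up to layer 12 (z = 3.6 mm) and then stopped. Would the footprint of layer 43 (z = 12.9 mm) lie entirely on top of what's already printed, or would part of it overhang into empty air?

Compare the two slices. At z = 3.6: the cylinder: section is a regular 24-gon, circumradius r=11 (area = (24/2)·11.000²·sin(360°/24) = 375.81 mm²); the r=8.5 cylinder at (10, 16) gives a regular 24-gon of circumradius 8.5 (constant along its height) (area = (24/2)·8.500²·sin(360°/24) = 224.40 mm²); the r=8 cylinder at (10.5, 2.5) gives a regular 24-gon of circumradius 8 (constant along its height) (area = (24/2)·8.000²·sin(360°/24) = 198.77 mm²); Taking the first minus the rest: starting from the r=11 cylinder (375.81 mm²), the r=8.5 cylinder at (10, 16) partially overlaps it — only the 1.52 mm² overlap (of its 224.40 mm²) is removed, clipping the outline; the r=8 cylinder at (10.5, 2.5) partially overlaps it — only the 85.31 mm² overlap (of its 198.77 mm²) is removed, clipping the outline — area = 288.97 mm²; the r=10 cylinder at (2, 4.5) contributes a regular 24-gon of circumradius 10 (area = (24/2)·10.000²·sin(360°/24) = 310.58 mm²); After the difference (first − rest): starting from that combined region (288.97 mm²), the r=10 cylinder at (2, 4.5) partially overlaps it — only the 160.99 mm² overlap (of its 310.58 mm²) is removed, clipping the outline — area = 127.98 mm². At z = 12.9: the cylinder: section is a regular 24-gon, circumradius r=11 (area = (24/2)·11.000²·sin(360°/24) = 375.81 mm²); the r=8.5 cylinder at (10, 16) gives a regular 24-gon of circumradius 8.5 (constant along its height) (area = (24/2)·8.500²·sin(360°/24) = 224.40 mm²); the r=8 cylinder at (10.5, 2.5) gives a regular 24-gon of circumradius 8 (constant along its height) (area = (24/2)·8.000²·sin(360°/24) = 198.77 mm²); Subtracting the remaining from the first: starting from the r=11 cylinder (375.81 mm²), the r=8.5 cylinder at (10, 16) partially overlaps it — only the 1.52 mm² overlap (of its 224.40 mm²) is removed, clipping the outline; the r=8 cylinder at (10.5, 2.5) partially overlaps it — only the 85.31 mm² overlap (of its 198.77 mm²) is removed, clipping the outline — area = 288.97 mm²; the r=10 cylinder at (2, 4.5) gives a regular 24-gon of circumradius 10 (constant along its height) (area = (24/2)·10.000²·sin(360°/24) = 310.58 mm²); Taking the first minus the rest: starting from that combined region (288.97 mm²), the r=10 cylinder at (2, 4.5) partially overlaps it — only the 160.99 mm² overlap (of its 310.58 mm²) is removed, clipping the outline — area = 127.98 mm². Checking containment: the cross-section at z = 12.9 is a subset of the cross-section at z = 3.6.

entirely on top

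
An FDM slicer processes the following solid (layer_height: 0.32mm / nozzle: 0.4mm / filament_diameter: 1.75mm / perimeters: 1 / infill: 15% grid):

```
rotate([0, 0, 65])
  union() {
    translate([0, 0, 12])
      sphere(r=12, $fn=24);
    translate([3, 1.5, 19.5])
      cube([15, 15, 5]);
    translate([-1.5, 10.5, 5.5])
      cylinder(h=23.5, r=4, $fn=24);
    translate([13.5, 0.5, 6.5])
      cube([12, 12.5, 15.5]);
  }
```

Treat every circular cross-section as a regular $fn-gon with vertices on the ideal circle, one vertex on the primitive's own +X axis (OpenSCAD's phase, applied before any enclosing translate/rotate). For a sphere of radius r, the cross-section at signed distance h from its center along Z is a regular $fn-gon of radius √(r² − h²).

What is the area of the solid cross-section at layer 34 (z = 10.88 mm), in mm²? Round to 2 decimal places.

609.92 mm²

At z = 10.88 mm: the r=12 sphere slices to a regular 24-gon of circumradius 11.948 (√(r²−h²) with h=1.12 from center) (area = (24/2)·11.948²·sin(360°/24) = 443.34 mm²); the cube at (3, 1.5) is absent (z outside [19.5, 24.5]); the r=4 cylinder at (-1.5, 10.5) contributes a regular 24-gon of circumradius 4 (area = (24/2)·4.000²·sin(360°/24) = 49.69 mm²); the 12×12.5 cube at (13.5, 0.5) contributes its full rectangle (area 150.00 mm²); Combining (union): the regions partially overlap — summed areas 643.04 mm² minus the doubly-counted overlap 33.12 mm² gives 609.92 mm² — area = 609.92 mm²; (rotated 65° about Z; rotation is an isometry so areas/perimeters/island counts are preserved). Overall, the cross-section has 2 separate islands. Net area = 609.92 mm².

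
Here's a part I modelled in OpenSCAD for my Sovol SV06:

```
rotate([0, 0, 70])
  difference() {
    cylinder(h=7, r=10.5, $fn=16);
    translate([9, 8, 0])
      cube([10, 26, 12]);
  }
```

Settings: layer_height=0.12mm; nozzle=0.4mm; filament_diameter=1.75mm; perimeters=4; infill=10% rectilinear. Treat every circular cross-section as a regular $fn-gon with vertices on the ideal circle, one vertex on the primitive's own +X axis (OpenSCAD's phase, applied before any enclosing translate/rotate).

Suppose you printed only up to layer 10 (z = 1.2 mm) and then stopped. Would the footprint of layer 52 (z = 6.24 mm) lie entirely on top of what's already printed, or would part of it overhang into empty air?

Compare the two slices. At z = 1.2: the r=10.5 cylinder contributes a regular 16-gon of circumradius 10.5 (area = (16/2)·10.500²·sin(360°/16) = 337.53 mm²); the cube at (9, 8) is present — its section is the full 10×26 rectangle (area 260.00 mm²); After the difference (first − rest): starting from the r=10.5 cylinder (337.53 mm²), the 10×26 cube at (9, 8) misses the remaining region (no effect) — area = 337.53 mm²; (rotated 70° about Z; rotation is an isometry so areas/perimeters/island counts are preserved). At z = 6.24: the r=10.5 cylinder contributes a regular 16-gon of circumradius 10.5 (area = (16/2)·10.500²·sin(360°/16) = 337.53 mm²); the cube at (9, 8) is present — its section is the full 10×26 rectangle (area 260.00 mm²); Subtracting the remaining from the first: starting from the r=10.5 cylinder (337.53 mm²), the 10×26 cube at (9, 8) misses the remaining region (no effect) — area = 337.53 mm²; (rotated 70° about Z; rotation is an isometry so areas/perimeters/island counts are preserved). Checking containment: the cross-section at z = 6.24 is a subset of the cross-section at z = 1.2.

entirely on top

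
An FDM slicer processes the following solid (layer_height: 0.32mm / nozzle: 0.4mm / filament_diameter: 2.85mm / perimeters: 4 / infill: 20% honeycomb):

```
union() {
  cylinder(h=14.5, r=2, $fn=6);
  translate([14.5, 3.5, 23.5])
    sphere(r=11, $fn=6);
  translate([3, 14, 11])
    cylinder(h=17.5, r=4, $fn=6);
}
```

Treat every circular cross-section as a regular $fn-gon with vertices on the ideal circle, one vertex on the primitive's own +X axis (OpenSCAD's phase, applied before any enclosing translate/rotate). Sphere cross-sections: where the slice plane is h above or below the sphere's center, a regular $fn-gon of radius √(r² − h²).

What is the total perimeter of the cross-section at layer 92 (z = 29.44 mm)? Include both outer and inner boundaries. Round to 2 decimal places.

55.55 mm

At z = 29.44 mm: the cylinder is not intersected at this z (z outside [0, 14.5]); the r=11 sphere at (14.5, 3.5) slices to a regular 6-gon of circumradius 9.258 (√(r²−h²) with h=5.94 from center) (perimeter = 2·6·9.258·sin(180°/6) = 55.55 mm); the cylinder at (3, 14) does not reach this height (z outside [11, 28.5]); Merging all regions: only the r=11 sphere at (14.5, 3.5) is present, so the union is just that shape — boundary = 55.55 mm. Overall, the cross-section is a single solid region. Total boundary length (outer) = 55.55 mm.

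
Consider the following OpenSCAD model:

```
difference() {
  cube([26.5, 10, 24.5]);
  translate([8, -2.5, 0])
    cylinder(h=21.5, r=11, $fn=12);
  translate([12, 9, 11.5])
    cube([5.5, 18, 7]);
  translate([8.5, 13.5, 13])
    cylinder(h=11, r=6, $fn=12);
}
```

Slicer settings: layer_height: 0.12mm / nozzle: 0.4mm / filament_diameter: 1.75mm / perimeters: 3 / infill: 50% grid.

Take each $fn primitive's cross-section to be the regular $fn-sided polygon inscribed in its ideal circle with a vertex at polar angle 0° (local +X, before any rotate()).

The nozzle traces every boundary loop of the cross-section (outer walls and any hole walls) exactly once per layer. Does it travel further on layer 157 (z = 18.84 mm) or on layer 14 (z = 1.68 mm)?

layer 14 (z = 1.68 mm)

Layer 157 (z = 18.84): the cube (footprint 26.5×10) is included at this height (perimeter 73.00 mm); the cylinder at (8, -2.5): section is a regular 12-gon, circumradius r=11 (perimeter = 2·12·11.000·sin(180°/12) = 68.33 mm); the cube at (12, 9) is not intersected at this z (z outside [11.5, 18.5]); the r=6 cylinder at (8.5, 13.5) contributes a regular 12-gon of circumradius 6 (perimeter = 2·12·6.000·sin(180°/12) = 37.27 mm); After the difference (first − rest): starting from the 26.5×10 cube, the r=11 cylinder at (8, -2.5) partially overlaps it — only the 121.23 mm² overlap (of its 363.00 mm²) is removed, clipping the outline; the r=6 cylinder at (8.5, 13.5) partially overlaps it — only the 13.63 mm² overlap (of its 108.00 mm²) is removed, clipping the outline — boundary = 67.76 mm. So its perimeter = 67.76 mm. Layer 14 (z = 1.68): the cube (footprint 26.5×10) is included at this height (perimeter 73.00 mm); the r=11 cylinder at (8, -2.5) contributes a regular 12-gon of circumradius 11 (perimeter = 2·12·11.000·sin(180°/12) = 68.33 mm); the cube at (12, 9) is absent (z outside [11.5, 18.5]); the cylinder at (8.5, 13.5) does not reach this height (z outside [13, 24]); Taking the first minus the rest: starting from the 26.5×10 cube, the r=11 cylinder at (8, -2.5) partially overlaps it — only the 121.23 mm² overlap (of its 363.00 mm²) is removed, clipping the outline — boundary = 73.87 mm. So its perimeter = 73.87 mm. Layer 14 is larger (73.87 vs 67.76 mm).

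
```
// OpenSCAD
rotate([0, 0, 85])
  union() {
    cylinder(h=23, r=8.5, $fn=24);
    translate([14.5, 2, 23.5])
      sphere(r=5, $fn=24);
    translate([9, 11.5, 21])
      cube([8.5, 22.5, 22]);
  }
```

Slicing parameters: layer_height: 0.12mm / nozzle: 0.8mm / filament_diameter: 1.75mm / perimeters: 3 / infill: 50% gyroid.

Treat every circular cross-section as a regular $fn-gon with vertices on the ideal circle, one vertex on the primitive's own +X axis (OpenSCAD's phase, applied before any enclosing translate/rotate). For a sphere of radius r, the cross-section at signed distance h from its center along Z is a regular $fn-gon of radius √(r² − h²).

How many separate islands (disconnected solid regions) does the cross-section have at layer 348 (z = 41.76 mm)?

At z = 41.76 mm: the cylinder does not reach this height (z outside [0, 23]); the sphere at (14.5, 2) does not reach this height (|z−center|=18.260 > r=5); the 8.5×22.5 cube at (9, 11.5) contributes its full rectangle; Taking the union: only the 8.5×22.5 cube at (9, 11.5) is present, so the union is just that shape — 1 connected region; (whole slice rotated 85° about Z — lengths, areas and connectivity unchanged). Overall, the cross-section is a single solid region. Island count = 1.

1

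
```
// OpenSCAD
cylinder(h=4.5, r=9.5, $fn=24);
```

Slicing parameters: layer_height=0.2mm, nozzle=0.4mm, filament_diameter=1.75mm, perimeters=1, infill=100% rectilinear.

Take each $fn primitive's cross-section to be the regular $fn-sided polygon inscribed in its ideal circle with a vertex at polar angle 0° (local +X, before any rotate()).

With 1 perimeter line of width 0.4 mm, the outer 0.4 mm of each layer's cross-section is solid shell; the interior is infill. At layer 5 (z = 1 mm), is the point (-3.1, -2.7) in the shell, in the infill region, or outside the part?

At z = 1 mm: the cylinder: section is a regular 24-gon, circumradius r=9.5. Overall, the cross-section is a single solid region. The nearest boundary edge runs (-8.23, -4.75)→(-6.72, -6.72); distance from the point to it = 5.32 mm. The point is inside the cross-section and 5.32 mm from the nearest boundary — more than the 0.4 mm shell width (1 × 0.4), so it's in the infill interior.

infill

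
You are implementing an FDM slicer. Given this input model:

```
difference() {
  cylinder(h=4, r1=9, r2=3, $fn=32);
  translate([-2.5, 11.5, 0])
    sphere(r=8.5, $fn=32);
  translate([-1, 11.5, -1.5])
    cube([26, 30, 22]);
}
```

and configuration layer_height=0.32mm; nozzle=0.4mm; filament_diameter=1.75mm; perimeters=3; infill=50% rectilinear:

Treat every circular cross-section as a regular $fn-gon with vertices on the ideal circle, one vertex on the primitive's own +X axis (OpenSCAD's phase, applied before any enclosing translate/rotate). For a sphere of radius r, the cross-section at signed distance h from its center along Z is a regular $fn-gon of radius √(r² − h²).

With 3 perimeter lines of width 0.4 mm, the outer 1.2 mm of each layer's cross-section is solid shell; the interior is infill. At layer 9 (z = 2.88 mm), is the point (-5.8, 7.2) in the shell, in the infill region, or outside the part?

outside

At z = 2.88 mm: the cone (r1=9→r2=3) has section circumradius 4.680 here — a regular 32-gon; the sphere at (-2.5, 11.5): section is a regular 32-gon, circumradius = √(r²−h²) = √(8.5²−2.88²) = 7.997; the cube at (-1, 11.5) is present — its section is the full 26×30 rectangle; Taking the first minus the rest: starting from the cone, the r=8.5 sphere at (-2.5, 11.5) partially overlaps it — only the 2.58 mm² overlap (of its 199.63 mm²) is removed, clipping the outline; the 26×30 cube at (-1, 11.5) misses the remaining region (no effect) — 1 connected region. Overall, the cross-section is a single solid region. The nearest boundary edge runs (-3.31, 3.31)→(-3.01, 3.55); distance from the point to it = 4.59 mm. The point is not inside any of the regions above, so it lies outside the cross-section (4.59 mm from the nearest boundary).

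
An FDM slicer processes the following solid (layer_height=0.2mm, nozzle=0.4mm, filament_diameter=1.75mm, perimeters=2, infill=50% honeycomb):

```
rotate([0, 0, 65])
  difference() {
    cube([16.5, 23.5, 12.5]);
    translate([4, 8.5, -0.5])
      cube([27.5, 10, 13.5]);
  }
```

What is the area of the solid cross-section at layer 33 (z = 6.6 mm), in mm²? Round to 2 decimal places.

At z = 6.6 mm: the cube is present — its section is the full 16.5×23.5 rectangle (area 387.75 mm²); the 27.5×10 cube at (4, 8.5) contributes its full rectangle (area 275.00 mm²); Subtracting the remaining from the first: starting from the 16.5×23.5 cube (387.75 mm²), the 27.5×10 cube at (4, 8.5) partially overlaps it — only the 125.00 mm² overlap (of its 275.00 mm²) is removed, clipping the outline — area = 262.75 mm²; (whole slice rotated 65° about Z — lengths, areas and connectivity unchanged). Overall, the cross-section is a single solid region. Net area = 262.75 mm².

262.75 mm²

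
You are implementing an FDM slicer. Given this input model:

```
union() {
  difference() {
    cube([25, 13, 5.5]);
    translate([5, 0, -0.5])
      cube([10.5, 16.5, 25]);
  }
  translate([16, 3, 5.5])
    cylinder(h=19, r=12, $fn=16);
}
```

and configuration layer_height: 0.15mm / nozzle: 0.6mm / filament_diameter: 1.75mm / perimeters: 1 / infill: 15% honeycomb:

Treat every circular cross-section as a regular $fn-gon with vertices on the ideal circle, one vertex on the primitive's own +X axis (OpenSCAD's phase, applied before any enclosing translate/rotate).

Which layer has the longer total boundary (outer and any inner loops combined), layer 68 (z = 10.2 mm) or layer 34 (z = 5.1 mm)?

layer 34 (z = 5.1 mm)

Layer 68 (z = 10.2): the cube is absent (z outside [0, 5.5]); the cube at (5, 0) is present — its section is the full 10.5×16.5 rectangle (perimeter 54.00 mm); After the difference (first − rest): the first operand is absent here, so nothing remains; the r=12 cylinder at (16, 3) gives a regular 16-gon of circumradius 12 (constant along its height) (perimeter = 2·16·12.000·sin(180°/16) = 74.91 mm); Taking the union: only the r=12 cylinder at (16, 3) is present, so the union is just that shape — boundary = 74.91 mm. So its perimeter = 74.91 mm. Layer 34 (z = 5.1): the 25×13 cube contributes its full rectangle (perimeter 76.00 mm); the cube at (5, 0) (footprint 10.5×16.5) is included at this height (perimeter 54.00 mm); Subtracting the remaining from the first: starting from the 25×13 cube, the 10.5×16.5 cube at (5, 0) partially overlaps it — only the 136.50 mm² overlap (of its 173.25 mm²) is removed, clipping the outline — boundary = 81.00 mm; the cylinder at (16, 3) does not reach this height (z outside [5.5, 24.5]); Combining (union): only the result so far is present, so the union is just that shape — boundary = 81.00 mm. So its perimeter = 81.00 mm. Layer 34 is larger (81.00 vs 74.91 mm).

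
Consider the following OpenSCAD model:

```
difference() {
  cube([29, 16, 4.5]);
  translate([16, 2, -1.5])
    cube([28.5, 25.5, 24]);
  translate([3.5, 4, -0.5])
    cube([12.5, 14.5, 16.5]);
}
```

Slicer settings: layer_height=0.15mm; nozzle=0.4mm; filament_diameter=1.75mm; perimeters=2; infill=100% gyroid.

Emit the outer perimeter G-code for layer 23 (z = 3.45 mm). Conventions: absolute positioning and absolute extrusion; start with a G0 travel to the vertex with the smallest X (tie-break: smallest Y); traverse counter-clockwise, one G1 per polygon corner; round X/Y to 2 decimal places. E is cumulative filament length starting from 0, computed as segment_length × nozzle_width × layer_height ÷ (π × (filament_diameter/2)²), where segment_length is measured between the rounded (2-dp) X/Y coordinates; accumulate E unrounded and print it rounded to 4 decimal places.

G0 X0.00 Y0.00 Z3.45
G1 X29.00 Y0.00 E0.7234
G1 X29.00 Y2.00 E0.7733
G1 X16.00 Y2.00 E1.0976
G1 X16.00 Y4.00 E1.1475
G1 X3.50 Y4.00 E1.4593
G1 X3.50 Y16.00 E1.7586
G1 X0.00 Y16.00 E1.8459
G1 X0.00 Y0.00 E2.2451

At z = 3.45 mm: the cube is present — its section is the full 29×16 rectangle; the 28.5×25.5 cube at (16, 2) contributes its full rectangle; the cube at (3.5, 4) (footprint 12.5×14.5) is included at this height; Taking the first minus the rest: starting from the 29×16 cube, the 28.5×25.5 cube at (16, 2) partially overlaps it — only the 182.00 mm² overlap (of its 726.75 mm²) is removed, clipping the outline; the 12.5×14.5 cube at (3.5, 4) partially overlaps it — only the 150.00 mm² overlap (of its 181.25 mm²) is removed, clipping the outline — 1 connected region. The outline is a single polygon with 8 vertices. Extrusion per mm of travel: 0.4 × 0.15 / (π × 0.875²) = 0.024945. Accumulating E over each segment gives final E = 2.2451.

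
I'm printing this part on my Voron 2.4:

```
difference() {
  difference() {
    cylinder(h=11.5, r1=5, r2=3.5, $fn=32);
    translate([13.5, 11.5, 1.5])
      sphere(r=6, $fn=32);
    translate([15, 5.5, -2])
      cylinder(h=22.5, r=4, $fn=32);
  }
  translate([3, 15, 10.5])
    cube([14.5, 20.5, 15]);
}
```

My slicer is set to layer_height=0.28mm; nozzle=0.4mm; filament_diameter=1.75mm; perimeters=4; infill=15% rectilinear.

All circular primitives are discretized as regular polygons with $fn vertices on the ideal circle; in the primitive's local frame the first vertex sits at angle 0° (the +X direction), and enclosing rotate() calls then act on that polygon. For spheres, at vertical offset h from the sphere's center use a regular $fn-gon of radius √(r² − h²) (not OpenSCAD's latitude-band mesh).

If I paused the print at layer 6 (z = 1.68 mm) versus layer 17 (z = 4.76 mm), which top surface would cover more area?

layer 6 (z = 1.68 mm)

Layer 6 (z = 1.68): the cone contributes a regular 32-gon of circumradius 4.781 (interpolated between r1=5 and r2=3.5 at t=0.146) (area = (32/2)·4.781²·sin(360°/32) = 71.35 mm²); the sphere at (13.5, 11.5): section is a regular 32-gon, circumradius = √(r²−h²) = √(6²−0.18²) = 5.997 (area = (32/2)·5.997²·sin(360°/32) = 112.27 mm²); the r=4 cylinder at (15, 5.5) gives a regular 32-gon of circumradius 4 (constant along its height) (area = (32/2)·4.000²·sin(360°/32) = 49.94 mm²); Taking the first minus the rest: starting from the cone (71.35 mm²), the r=6 sphere at (13.5, 11.5) misses the remaining region (no effect); the r=4 cylinder at (15, 5.5) misses the remaining region (no effect) — area = 71.35 mm²; the cube at (3, 15) is absent (z outside [10.5, 25.5]); After the difference (first − rest): none of the subtracted shapes is present at this height, so the result so far is unchanged — area = 71.35 mm². So its area = 71.35 mm². Layer 17 (z = 4.76): the cone (r1=5→r2=3.5) has section circumradius 4.379 here — a regular 32-gon (area = (32/2)·4.379²·sin(360°/32) = 59.86 mm²); the sphere at (13.5, 11.5): section is a regular 32-gon, circumradius = √(r²−h²) = √(6²−3.26²) = 5.037 (area = (32/2)·5.037²·sin(360°/32) = 79.20 mm²); the r=4 cylinder at (15, 5.5) gives a regular 32-gon of circumradius 4 (constant along its height) (area = (32/2)·4.000²·sin(360°/32) = 49.94 mm²); After the difference (first − rest): starting from the cone (59.86 mm²), the r=6 sphere at (13.5, 11.5) misses the remaining region (no effect); the r=4 cylinder at (15, 5.5) misses the remaining region (no effect) — area = 59.86 mm²; the cube at (3, 15) is absent (z outside [10.5, 25.5]); Subtracting the remaining from the first: none of the subtracted shapes is present at this height, so the result so far is unchanged — area = 59.86 mm². So its area = 59.86 mm². Layer 6 is larger (71.35 vs 59.86 mm²).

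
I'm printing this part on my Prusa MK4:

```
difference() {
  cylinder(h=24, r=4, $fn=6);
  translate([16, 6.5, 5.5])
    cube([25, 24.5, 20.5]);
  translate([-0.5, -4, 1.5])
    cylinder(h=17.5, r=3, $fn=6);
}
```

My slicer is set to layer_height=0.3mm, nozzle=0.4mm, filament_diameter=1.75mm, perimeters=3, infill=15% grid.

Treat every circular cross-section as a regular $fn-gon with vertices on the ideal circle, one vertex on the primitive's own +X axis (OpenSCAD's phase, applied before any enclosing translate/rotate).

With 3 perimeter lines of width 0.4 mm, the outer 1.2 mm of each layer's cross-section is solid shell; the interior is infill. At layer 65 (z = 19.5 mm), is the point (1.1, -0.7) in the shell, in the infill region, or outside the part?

At z = 19.5 mm: the r=4 cylinder contributes a regular 6-gon of circumradius 4; the 25×24.5 cube at (16, 6.5) contributes its full rectangle; the cylinder at (-0.5, -4) does not reach this height (z outside [1.5, 19]); Subtracting the remaining from the first: starting from the r=4 cylinder, the 25×24.5 cube at (16, 6.5) misses the remaining region (no effect) — 1 connected region. Overall, the cross-section is a single solid region. The nearest boundary edge runs (4.00, 0.00)→(2.00, -3.46); distance from the point to it = 2.16 mm. The point is inside the cross-section and 2.16 mm from the nearest boundary — more than the 1.2 mm shell width (3 × 0.4), so it's in the infill interior.

infill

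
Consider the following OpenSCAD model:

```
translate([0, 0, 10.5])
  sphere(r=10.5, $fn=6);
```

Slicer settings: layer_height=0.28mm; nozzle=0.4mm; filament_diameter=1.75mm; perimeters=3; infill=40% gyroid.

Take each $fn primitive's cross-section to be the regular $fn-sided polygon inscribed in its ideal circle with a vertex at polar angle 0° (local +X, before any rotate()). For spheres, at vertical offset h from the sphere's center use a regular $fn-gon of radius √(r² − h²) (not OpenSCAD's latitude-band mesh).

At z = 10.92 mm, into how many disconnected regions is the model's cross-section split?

At z = 10.92 mm: the r=10.5 sphere slices to a regular 6-gon of circumradius 10.492 (√(r²−h²) with h=0.42 from center). The result has 1 disconnected region.

1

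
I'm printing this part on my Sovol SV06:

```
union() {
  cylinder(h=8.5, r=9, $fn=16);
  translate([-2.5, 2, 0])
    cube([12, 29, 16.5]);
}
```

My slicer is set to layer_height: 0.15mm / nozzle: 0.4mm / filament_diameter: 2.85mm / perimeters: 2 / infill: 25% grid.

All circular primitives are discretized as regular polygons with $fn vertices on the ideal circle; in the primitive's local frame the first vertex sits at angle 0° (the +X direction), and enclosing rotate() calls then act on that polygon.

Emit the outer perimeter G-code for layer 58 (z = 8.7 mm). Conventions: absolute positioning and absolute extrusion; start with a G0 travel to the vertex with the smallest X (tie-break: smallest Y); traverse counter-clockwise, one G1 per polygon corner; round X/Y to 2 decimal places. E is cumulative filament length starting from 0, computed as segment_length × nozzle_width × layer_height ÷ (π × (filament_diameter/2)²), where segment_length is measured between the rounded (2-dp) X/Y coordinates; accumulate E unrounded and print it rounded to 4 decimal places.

G0 X-2.50 Y2.00 Z8.70
G1 X9.50 Y2.00 E0.1129
G1 X9.50 Y31.00 E0.3856
G1 X-2.50 Y31.00 E0.4985
G1 X-2.50 Y2.00 E0.7712

At z = 8.7 mm: the cylinder is absent (z outside [0, 8.5]); the 12×29 cube at (-2.5, 2) contributes its full rectangle; Combining (union): only the 12×29 cube at (-2.5, 2) is present, so the union is just that shape — 1 connected region. The outline is a single polygon with 4 vertices. Extrusion per mm of travel: 0.4 × 0.15 / (π × 1.425²) = 0.009405. Accumulating E over each segment gives final E = 0.7712.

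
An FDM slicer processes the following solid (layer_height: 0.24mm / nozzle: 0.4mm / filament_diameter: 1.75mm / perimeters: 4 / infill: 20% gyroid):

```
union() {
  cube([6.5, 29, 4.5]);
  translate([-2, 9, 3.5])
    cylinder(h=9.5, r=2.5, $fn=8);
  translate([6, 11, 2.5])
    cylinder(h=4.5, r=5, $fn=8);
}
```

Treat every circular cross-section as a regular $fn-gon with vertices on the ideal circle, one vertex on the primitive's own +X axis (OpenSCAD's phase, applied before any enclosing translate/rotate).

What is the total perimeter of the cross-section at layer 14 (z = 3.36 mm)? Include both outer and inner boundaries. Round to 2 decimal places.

At z = 3.36 mm: the 6.5×29 cube contributes its full rectangle (perimeter 71.00 mm); the cylinder at (-2, 9) does not reach this height (z outside [3.5, 13]); the r=5 cylinder at (6, 11) gives a regular 8-gon of circumradius 5 (constant along its height) (perimeter = 2·8·5.000·sin(180°/8) = 30.61 mm); Taking the union: the regions partially overlap (shared area 40.25 mm²), so the edge portions inside another operand are dropped and the merged outline is re-measured after clipping — boundary = 75.64 mm. Overall, the cross-section is a single solid region. Total boundary length (outer) = 75.64 mm.

75.64 mm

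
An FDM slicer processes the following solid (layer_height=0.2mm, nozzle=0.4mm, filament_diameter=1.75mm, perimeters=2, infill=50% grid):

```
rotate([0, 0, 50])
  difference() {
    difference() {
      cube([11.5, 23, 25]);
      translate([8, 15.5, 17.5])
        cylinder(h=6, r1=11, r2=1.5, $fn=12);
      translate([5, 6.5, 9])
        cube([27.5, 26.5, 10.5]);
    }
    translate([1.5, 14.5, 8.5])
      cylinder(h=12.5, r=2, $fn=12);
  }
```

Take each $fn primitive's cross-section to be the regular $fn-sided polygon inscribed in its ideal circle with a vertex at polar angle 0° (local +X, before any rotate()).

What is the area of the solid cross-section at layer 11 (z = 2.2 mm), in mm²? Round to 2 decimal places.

At z = 2.2 mm: the cube (footprint 11.5×23) is included at this height (area 264.50 mm²); the cone at (8, 15.5) is not intersected at this z (z outside [17.5, 23.5]); the cube at (5, 6.5) is absent (z outside [9, 19.5]); After the difference (first − rest): none of the subtracted shapes is present at this height, so the 11.5×23 cube is unchanged — area = 264.50 mm²; the cylinder at (1.5, 14.5) is not intersected at this z (z outside [8.5, 21]); Subtracting the remaining from the first: none of the subtracted shapes is present at this height, so that combined region is unchanged — area = 264.50 mm²; (whole slice rotated 50° about Z — lengths, areas and connectivity unchanged). Overall, the cross-section is a single solid region. Net area = 264.50 mm².

264.50 mm²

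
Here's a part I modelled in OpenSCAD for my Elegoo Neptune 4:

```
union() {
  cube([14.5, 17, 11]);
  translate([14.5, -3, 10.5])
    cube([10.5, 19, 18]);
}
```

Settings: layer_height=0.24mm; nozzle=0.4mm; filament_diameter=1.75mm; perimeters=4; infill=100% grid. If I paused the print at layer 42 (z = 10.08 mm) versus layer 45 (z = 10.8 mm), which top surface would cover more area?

Layer 42 (z = 10.08): the 14.5×17 cube contributes its full rectangle (area 246.50 mm²); the cube at (14.5, -3) is absent (z outside [10.5, 28.5]); Taking the union: only the 14.5×17 cube is present, so the union is just that shape — area = 246.50 mm². So its area = 246.50 mm². Layer 45 (z = 10.8): the cube (footprint 14.5×17) is included at this height (area 246.50 mm²); the cube at (14.5, -3) is present — its section is the full 10.5×19 rectangle (area 199.50 mm²); Taking the union: the 2 present regions share edge segments without overlapping in area, so areas simply add but the touching pieces fuse into one outline (the shared edge portions become interior and drop out of the boundary) — area = 446.00 mm². So its area = 446.00 mm². Layer 45 is larger (446.00 vs 246.50 mm²).

layer 45 (z = 10.8 mm)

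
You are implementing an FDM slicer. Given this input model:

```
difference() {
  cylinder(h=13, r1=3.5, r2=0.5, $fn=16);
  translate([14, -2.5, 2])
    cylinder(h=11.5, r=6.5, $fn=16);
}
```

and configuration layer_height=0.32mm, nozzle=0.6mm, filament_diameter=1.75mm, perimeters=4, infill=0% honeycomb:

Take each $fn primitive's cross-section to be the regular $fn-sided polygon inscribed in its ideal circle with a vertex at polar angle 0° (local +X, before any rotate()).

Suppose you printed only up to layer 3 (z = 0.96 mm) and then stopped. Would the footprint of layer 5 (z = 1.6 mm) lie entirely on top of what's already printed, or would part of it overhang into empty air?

Compare the two slices. At z = 0.96: the cone contributes a regular 16-gon of circumradius 3.278 (interpolated between r1=3.5 and r2=0.5 at t=0.074) (area = (16/2)·3.278²·sin(360°/16) = 32.91 mm²); the cylinder at (14, -2.5) is absent (z outside [2, 13.5]); After the difference (first − rest): none of the subtracted shapes is present at this height, so the cone is unchanged — area = 32.91 mm². At z = 1.6: the cone contributes a regular 16-gon of circumradius 3.131 (interpolated between r1=3.5 and r2=0.5 at t=0.123) (area = (16/2)·3.131²·sin(360°/16) = 30.01 mm²); the cylinder at (14, -2.5) does not reach this height (z outside [2, 13.5]); Taking the first minus the rest: none of the subtracted shapes is present at this height, so the cone is unchanged — area = 30.01 mm². Checking containment: the cross-section at z = 1.6 is a subset of the cross-section at z = 0.96.

entirely on top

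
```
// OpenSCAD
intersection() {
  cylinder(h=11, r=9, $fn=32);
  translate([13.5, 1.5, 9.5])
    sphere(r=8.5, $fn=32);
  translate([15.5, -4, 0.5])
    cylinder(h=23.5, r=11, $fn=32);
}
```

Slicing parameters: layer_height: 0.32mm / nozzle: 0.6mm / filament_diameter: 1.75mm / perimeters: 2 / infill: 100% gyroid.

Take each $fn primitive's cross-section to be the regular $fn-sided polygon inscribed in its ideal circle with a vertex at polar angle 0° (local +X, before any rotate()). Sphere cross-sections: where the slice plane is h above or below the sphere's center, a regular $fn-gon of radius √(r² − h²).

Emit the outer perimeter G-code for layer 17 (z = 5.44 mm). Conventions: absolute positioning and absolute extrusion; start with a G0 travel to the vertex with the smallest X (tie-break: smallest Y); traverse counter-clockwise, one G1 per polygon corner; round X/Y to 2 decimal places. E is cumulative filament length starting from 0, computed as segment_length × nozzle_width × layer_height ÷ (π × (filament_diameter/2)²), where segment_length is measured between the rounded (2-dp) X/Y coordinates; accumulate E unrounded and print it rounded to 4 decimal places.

G0 X6.03 Y1.50 Z5.44
G1 X6.18 Y0.04 E0.1172
G1 X6.60 Y-1.36 E0.2338
G1 X7.29 Y-2.65 E0.3506
G1 X8.17 Y-3.72 E0.4612
G1 X8.31 Y-3.44 E0.4862
G1 X8.83 Y-1.76 E0.6266
G1 X9.00 Y0.00 E0.7677
G1 X8.83 Y1.76 E0.9089
G1 X8.31 Y3.44 E1.0492
G1 X8.01 Y4.01 E1.1007
G1 X7.72 Y3.78 E1.1302
G1 X6.35 Y2.11 E1.3026
G1 X6.03 Y1.51 E1.3569
G1 X6.03 Y1.50 E1.3577

At z = 5.44 mm: the r=9 cylinder contributes a regular 32-gon of circumradius 9; the r=8.5 sphere at (13.5, 1.5) slices to a regular 32-gon of circumradius 7.468 (√(r²−h²) with h=4.06 from center); the r=11 cylinder at (15.5, -4) gives a regular 32-gon of circumradius 11 (constant along its height); Keeping only the common overlap: the r=8.5 sphere at (13.5, 1.5) partially overlaps the r=9 cylinder; clipping to the common part keeps 17.63 mm²; the r=11 cylinder at (15.5, -4) partially overlaps the running intersection; clipping to the common part keeps 14.71 mm² — 1 connected region. The outline is a single polygon with 14 vertices. Extrusion per mm of travel: 0.6 × 0.32 / (π × 0.875²) = 0.079824. Accumulating E over each segment gives final E = 1.3577.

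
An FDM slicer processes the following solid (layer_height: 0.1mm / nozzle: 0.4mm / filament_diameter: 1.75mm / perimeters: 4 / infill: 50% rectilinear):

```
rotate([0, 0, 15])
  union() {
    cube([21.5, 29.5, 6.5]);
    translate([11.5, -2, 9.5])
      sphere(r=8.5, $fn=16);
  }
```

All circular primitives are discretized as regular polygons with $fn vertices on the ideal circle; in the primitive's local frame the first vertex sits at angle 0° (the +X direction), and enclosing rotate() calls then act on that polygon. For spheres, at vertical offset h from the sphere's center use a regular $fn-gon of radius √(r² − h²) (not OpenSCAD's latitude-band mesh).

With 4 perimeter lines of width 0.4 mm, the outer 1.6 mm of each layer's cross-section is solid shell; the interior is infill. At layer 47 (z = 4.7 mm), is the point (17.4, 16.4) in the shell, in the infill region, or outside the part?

At z = 4.7 mm: the cube (footprint 21.5×29.5) is included at this height; the r=8.5 sphere at (11.5, -2) slices to a regular 16-gon of circumradius 7.015 (√(r²−h²) with h=4.8 from center); Taking the union: the regions partially overlap (shared area 48.06 mm²), so overlapping operands fuse into one piece — 1 connected region; (whole slice rotated 15° about Z — lengths, areas and connectivity unchanged). Overall, the cross-section is a single solid region. Undo the 15° rotation: the query point maps to (21.052, 11.338) in the un-rotated model frame. The nearest boundary edge runs (21.50, 29.50)→(21.50, 0.00); distance from the point to it = 0.45 mm. The point is inside the cross-section, 0.45 mm from the nearest boundary — within the 1.6 mm shell band (4 × 0.4).

shell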